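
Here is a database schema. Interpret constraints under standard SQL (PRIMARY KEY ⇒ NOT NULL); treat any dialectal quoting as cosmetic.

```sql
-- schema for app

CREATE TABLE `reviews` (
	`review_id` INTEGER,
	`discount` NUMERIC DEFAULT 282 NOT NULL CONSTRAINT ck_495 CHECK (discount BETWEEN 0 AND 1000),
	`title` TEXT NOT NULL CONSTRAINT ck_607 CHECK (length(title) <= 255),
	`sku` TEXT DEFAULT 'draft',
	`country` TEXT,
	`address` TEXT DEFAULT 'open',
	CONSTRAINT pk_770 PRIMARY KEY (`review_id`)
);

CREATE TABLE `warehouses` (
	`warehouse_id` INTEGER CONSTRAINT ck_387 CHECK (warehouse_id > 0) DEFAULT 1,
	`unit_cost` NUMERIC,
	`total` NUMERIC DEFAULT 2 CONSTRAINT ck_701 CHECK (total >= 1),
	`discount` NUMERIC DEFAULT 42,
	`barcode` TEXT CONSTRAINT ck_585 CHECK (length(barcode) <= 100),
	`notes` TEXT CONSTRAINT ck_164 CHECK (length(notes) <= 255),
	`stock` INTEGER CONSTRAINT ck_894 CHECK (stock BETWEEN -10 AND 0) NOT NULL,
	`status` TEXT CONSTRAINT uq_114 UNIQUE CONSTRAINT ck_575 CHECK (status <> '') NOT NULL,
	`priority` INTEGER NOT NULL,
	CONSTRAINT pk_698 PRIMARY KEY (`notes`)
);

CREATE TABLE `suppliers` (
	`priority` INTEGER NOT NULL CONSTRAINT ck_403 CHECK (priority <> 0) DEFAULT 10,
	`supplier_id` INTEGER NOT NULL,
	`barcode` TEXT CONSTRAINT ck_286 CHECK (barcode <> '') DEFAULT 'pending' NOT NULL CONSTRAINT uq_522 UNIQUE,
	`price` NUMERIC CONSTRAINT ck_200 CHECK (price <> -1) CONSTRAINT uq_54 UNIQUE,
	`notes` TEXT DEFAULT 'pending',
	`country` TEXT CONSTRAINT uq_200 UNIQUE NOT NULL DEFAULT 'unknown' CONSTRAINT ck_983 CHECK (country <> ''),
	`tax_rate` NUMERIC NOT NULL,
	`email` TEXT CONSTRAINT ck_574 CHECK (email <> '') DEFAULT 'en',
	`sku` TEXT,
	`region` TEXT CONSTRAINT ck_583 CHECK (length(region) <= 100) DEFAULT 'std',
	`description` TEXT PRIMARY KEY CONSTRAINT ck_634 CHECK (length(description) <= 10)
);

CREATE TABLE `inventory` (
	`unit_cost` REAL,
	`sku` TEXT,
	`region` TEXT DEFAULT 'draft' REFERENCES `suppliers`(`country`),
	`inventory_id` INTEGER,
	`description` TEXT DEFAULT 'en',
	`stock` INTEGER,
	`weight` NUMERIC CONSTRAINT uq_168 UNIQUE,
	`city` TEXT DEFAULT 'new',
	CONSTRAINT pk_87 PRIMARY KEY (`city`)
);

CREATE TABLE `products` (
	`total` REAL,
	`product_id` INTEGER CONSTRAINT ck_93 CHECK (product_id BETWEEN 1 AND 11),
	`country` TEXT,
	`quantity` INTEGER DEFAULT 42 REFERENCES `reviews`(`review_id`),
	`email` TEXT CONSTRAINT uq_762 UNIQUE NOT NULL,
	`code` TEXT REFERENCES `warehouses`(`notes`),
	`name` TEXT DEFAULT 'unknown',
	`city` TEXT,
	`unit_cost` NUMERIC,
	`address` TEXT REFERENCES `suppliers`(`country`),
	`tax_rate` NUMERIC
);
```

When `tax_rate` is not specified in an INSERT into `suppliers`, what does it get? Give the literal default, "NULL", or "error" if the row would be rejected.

tax_rate has no DEFAULT clause.
Omitting it would insert NULL, but it is declared NOT NULL, so the INSERT fails.

error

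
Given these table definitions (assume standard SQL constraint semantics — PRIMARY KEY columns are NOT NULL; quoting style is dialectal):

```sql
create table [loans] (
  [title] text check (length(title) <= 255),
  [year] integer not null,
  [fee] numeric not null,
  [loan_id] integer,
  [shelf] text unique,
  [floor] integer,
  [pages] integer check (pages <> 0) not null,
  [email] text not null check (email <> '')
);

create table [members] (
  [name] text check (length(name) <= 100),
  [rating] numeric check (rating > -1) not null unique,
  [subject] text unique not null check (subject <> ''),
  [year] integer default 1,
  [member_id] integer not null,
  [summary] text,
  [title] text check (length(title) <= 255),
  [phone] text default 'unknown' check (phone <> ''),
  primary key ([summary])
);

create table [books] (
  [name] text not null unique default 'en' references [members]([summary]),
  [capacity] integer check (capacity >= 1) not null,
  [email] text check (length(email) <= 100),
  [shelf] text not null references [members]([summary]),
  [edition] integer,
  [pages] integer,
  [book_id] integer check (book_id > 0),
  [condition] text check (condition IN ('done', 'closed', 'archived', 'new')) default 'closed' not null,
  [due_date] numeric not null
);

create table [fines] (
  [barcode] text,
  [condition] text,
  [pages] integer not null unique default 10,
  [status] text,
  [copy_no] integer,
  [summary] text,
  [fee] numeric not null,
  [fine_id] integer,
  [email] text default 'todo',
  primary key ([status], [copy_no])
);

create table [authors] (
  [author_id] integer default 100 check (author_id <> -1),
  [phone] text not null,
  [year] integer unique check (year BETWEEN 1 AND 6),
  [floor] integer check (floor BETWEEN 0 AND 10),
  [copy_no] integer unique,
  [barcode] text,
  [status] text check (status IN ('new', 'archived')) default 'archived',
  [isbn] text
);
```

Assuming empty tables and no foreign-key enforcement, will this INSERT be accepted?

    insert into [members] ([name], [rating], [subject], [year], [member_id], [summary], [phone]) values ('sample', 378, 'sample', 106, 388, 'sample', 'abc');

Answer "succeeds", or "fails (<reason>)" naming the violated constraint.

succeeds

NOT NULL columns: member_id is supplied; rating is supplied; subject is supplied; summary is supplied.
CHECK constraints: 'sample' satisfies (length(name) <= 100); 378 satisfies (rating > -1); 'sample' satisfies (subject <> ''); 'abc' satisfies (phone <> '').
No constraint is violated.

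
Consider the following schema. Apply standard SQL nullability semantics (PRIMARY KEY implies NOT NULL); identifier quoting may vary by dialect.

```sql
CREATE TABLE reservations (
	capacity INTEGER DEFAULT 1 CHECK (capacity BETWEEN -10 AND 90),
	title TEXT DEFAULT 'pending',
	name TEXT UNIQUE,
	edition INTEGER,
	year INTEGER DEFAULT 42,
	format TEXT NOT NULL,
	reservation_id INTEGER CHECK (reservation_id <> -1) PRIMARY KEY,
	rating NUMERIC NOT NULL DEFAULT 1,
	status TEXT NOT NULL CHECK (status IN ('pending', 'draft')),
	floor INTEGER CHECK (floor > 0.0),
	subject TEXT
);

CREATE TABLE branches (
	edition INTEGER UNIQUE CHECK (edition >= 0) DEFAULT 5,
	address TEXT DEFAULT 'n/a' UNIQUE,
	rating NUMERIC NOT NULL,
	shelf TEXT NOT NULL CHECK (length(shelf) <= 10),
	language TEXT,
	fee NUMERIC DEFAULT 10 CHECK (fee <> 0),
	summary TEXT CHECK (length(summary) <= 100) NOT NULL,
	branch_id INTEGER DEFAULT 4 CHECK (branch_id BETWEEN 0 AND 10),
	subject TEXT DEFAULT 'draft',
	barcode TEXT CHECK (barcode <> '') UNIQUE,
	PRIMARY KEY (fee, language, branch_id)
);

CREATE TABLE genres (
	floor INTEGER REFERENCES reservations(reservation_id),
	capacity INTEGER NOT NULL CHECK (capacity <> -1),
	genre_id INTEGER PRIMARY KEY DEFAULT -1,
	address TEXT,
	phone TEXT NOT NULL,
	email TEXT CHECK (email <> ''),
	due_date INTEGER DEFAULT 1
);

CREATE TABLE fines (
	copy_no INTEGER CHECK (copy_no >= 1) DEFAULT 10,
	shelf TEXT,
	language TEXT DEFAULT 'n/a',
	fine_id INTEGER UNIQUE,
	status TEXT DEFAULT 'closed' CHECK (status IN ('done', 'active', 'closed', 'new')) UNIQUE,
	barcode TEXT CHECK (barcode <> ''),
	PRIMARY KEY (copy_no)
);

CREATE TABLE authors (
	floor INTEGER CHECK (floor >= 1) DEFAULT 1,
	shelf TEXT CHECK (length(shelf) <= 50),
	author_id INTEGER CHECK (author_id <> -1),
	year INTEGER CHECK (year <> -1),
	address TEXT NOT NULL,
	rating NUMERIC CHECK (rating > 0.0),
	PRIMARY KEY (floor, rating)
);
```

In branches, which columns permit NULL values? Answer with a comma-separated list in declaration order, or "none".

edition, address, subject, barcode

- edition: CHECK does not forbid NULL (a CHECK constraint passes when its expression is NULL) → nullable.
- address: UNIQUE does not imply NOT NULL → nullable.
- rating: declared NOT NULL → not nullable.
- shelf: declared NOT NULL → not nullable.
- language: part of the PRIMARY KEY, which implies NOT NULL → not nullable.
- fee: part of the PRIMARY KEY, which implies NOT NULL → not nullable.
- summary: declared NOT NULL → not nullable.
- branch_id: part of the PRIMARY KEY, which implies NOT NULL → not nullable.
- subject: DEFAULT only fills an omitted column; an explicit NULL is still allowed → nullable.
- barcode: CHECK does not forbid NULL (a CHECK constraint passes when its expression is NULL) → nullable.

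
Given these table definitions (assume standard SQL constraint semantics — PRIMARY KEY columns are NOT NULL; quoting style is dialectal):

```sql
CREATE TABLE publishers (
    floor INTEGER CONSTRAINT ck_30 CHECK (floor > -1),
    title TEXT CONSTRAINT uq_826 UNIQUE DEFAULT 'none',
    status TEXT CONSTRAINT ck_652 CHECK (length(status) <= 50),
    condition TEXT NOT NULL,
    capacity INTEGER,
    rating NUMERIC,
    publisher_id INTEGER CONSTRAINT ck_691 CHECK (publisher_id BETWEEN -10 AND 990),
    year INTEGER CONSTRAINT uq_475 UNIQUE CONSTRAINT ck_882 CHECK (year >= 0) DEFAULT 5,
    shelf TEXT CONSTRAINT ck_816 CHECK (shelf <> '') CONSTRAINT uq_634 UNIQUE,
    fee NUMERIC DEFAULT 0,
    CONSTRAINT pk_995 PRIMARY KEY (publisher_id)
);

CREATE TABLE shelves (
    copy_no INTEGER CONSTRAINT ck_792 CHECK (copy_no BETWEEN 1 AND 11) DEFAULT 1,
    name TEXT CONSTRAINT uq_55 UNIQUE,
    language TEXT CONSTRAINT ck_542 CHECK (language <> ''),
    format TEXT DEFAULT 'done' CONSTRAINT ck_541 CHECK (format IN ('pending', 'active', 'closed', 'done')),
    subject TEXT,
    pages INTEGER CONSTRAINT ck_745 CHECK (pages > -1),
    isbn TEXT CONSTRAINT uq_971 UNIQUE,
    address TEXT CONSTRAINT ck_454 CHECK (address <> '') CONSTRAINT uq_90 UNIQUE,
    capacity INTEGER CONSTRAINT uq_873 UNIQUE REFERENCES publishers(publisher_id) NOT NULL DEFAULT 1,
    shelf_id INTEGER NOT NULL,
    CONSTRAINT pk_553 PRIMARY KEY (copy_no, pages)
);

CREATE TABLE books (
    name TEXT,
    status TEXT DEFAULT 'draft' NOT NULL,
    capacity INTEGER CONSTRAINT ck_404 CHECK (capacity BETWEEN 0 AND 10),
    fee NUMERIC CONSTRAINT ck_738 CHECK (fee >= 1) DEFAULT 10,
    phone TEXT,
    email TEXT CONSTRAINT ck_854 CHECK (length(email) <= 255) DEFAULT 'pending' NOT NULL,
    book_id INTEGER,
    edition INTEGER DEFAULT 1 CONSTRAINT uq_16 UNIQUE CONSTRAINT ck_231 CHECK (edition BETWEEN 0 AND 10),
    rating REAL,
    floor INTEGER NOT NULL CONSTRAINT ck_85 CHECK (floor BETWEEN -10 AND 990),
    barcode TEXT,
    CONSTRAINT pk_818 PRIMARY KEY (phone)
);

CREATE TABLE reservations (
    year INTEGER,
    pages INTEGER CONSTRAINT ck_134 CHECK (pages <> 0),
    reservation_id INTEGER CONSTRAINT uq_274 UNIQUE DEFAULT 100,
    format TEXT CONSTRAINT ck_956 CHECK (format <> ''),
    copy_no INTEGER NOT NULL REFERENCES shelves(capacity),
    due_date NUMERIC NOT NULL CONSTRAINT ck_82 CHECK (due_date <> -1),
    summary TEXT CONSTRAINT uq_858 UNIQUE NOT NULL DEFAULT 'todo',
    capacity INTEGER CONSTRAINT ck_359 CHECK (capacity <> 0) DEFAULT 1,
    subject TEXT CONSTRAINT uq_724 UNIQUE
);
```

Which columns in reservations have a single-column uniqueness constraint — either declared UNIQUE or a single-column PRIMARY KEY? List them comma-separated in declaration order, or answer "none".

- year: no UNIQUE or single-column PK constraint.
- pages: no UNIQUE or single-column PK constraint.
- reservation_id: declared UNIQUE → unique.
- format: no UNIQUE or single-column PK constraint.
- copy_no: no UNIQUE or single-column PK constraint.
- due_date: no UNIQUE or single-column PK constraint.
- summary: declared UNIQUE → unique.
- capacity: no UNIQUE or single-column PK constraint.
- subject: declared UNIQUE → unique.

reservation_id, summary, subject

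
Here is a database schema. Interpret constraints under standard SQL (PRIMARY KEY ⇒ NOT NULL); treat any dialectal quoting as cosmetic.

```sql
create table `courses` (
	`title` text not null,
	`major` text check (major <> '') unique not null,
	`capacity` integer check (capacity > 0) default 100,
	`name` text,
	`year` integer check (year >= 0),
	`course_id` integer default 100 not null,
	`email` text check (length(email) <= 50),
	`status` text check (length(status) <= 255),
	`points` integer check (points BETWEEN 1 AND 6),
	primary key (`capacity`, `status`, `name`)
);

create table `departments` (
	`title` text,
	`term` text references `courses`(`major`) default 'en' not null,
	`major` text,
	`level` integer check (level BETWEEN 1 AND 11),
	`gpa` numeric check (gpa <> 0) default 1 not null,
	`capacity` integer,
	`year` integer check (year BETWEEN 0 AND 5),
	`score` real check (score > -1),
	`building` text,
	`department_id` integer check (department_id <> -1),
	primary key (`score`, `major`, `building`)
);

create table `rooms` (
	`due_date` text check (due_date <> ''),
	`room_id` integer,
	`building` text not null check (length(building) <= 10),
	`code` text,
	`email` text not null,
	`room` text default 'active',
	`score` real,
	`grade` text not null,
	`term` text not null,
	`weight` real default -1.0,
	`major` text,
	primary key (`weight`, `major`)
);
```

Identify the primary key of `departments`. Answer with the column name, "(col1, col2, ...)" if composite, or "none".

(score, major, building)

A table-level PRIMARY KEY clause names 3 columns: score, major, building.
This is a composite key — the combination is unique, not each column individually.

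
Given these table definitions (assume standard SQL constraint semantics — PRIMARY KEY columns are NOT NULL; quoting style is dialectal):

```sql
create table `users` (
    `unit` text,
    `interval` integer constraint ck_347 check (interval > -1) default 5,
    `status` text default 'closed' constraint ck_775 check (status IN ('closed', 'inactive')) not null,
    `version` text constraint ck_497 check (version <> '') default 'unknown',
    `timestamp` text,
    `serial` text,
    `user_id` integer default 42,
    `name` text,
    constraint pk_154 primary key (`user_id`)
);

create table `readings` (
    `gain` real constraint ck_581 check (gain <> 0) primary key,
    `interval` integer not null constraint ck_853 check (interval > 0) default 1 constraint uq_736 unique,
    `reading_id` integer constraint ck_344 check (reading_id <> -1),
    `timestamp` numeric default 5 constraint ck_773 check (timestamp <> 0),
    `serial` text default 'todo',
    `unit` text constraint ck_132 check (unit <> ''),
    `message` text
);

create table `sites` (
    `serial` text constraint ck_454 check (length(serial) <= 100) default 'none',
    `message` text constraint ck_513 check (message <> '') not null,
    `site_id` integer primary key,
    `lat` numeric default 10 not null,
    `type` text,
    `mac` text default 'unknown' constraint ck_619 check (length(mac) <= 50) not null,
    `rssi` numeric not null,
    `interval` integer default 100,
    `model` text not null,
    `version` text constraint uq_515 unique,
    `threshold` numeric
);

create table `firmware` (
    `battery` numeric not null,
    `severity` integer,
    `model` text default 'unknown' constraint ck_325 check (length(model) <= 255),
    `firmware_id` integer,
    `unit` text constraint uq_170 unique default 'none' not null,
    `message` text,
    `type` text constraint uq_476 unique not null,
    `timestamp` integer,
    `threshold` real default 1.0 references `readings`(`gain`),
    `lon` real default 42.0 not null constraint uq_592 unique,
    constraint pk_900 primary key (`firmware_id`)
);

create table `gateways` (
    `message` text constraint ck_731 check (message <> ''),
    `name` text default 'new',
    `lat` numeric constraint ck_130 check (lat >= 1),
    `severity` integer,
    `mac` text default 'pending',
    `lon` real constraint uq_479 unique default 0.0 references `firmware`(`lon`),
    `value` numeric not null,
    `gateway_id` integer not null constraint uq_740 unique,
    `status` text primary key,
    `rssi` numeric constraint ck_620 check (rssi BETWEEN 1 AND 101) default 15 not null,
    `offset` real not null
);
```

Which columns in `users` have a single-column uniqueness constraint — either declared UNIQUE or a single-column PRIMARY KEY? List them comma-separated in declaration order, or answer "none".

- unit: no UNIQUE or single-column PK constraint.
- interval: no UNIQUE or single-column PK constraint.
- status: no UNIQUE or single-column PK constraint.
- version: no UNIQUE or single-column PK constraint.
- timestamp: no UNIQUE or single-column PK constraint.
- serial: no UNIQUE or single-column PK constraint.
- user_id: single-column PRIMARY KEY → unique.
- name: no UNIQUE or single-column PK constraint.

user_id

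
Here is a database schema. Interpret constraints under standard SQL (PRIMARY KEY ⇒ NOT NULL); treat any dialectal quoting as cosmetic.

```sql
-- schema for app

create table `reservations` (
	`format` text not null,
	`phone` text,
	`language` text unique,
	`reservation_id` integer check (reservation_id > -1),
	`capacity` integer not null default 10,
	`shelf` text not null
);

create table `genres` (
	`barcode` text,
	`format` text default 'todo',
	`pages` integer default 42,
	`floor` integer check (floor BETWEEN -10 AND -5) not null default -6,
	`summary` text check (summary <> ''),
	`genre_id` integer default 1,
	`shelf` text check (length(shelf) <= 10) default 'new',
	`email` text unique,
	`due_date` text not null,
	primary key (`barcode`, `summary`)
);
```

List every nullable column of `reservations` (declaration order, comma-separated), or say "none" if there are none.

phone, language, reservation_id

- format: declared NOT NULL → not nullable.
- phone: no NOT NULL constraint applies → nullable.
- language: UNIQUE does not imply NOT NULL → nullable.
- reservation_id: CHECK does not forbid NULL (a CHECK constraint passes when its expression is NULL) → nullable.
- capacity: declared NOT NULL → not nullable.
- shelf: declared NOT NULL → not nullable.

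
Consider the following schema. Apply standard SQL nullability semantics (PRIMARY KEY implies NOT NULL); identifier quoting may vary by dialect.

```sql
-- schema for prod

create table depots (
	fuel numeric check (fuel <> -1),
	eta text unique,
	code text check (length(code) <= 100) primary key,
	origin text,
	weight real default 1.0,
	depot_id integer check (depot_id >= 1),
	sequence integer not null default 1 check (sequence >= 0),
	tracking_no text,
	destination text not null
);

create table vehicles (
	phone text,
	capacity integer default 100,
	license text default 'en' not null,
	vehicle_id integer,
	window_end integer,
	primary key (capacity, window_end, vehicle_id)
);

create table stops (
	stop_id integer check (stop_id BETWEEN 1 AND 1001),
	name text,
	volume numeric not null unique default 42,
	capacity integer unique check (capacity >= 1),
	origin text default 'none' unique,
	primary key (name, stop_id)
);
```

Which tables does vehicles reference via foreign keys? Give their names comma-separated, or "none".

No column in vehicles has a REFERENCES clause.

none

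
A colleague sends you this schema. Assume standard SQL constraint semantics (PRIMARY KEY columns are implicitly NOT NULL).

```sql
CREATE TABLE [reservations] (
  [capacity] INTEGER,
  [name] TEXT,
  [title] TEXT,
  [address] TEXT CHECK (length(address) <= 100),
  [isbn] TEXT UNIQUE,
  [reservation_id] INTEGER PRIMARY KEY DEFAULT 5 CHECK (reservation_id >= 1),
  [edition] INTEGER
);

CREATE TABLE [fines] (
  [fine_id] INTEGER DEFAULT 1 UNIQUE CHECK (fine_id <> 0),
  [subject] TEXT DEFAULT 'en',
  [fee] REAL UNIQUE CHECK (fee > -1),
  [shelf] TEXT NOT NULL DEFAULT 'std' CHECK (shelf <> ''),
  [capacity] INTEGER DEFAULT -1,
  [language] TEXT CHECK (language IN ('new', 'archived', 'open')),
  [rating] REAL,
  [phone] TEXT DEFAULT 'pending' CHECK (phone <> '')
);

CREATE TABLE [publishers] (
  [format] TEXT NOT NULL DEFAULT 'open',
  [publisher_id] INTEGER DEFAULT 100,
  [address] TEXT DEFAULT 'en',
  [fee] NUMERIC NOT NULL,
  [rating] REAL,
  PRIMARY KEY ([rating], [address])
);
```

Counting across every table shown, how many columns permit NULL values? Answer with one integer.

14

reservations: 6 nullable (capacity, name, title, address, isbn, edition — PK (reservation_id) and explicit NOT NULL columns excluded).
fines: 7 nullable (fine_id, subject, fee, capacity, language, rating, phone — PK none and explicit NOT NULL columns excluded).
publishers: 1 nullable (publisher_id — PK (rating, address) and explicit NOT NULL columns excluded).
Total: 6 + 7 + 1 = 14.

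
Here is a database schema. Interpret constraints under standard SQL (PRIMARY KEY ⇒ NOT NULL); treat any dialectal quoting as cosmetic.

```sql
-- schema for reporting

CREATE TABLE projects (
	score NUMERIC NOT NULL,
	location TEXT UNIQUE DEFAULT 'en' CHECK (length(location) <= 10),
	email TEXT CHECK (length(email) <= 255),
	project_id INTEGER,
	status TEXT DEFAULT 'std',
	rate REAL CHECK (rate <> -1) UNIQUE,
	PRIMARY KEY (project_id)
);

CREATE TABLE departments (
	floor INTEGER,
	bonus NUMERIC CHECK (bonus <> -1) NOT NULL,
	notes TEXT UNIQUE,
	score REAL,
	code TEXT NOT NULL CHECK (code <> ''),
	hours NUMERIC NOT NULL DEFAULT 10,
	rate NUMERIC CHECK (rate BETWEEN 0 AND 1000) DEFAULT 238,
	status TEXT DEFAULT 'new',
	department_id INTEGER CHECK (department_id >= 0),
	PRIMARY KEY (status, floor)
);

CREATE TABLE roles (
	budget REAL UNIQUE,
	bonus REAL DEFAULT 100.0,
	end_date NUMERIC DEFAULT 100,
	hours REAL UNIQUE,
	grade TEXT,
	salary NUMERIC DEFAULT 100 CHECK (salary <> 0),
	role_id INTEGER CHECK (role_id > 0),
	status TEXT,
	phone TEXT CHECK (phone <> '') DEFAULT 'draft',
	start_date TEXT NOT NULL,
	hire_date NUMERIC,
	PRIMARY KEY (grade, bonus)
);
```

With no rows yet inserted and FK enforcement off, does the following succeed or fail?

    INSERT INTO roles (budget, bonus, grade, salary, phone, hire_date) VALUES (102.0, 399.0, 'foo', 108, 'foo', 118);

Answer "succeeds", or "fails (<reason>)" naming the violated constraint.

fails (NOT NULL on start_date)

start_date is omitted from the column list and has no DEFAULT, so it would receive NULL.
But start_date is declared NOT NULL.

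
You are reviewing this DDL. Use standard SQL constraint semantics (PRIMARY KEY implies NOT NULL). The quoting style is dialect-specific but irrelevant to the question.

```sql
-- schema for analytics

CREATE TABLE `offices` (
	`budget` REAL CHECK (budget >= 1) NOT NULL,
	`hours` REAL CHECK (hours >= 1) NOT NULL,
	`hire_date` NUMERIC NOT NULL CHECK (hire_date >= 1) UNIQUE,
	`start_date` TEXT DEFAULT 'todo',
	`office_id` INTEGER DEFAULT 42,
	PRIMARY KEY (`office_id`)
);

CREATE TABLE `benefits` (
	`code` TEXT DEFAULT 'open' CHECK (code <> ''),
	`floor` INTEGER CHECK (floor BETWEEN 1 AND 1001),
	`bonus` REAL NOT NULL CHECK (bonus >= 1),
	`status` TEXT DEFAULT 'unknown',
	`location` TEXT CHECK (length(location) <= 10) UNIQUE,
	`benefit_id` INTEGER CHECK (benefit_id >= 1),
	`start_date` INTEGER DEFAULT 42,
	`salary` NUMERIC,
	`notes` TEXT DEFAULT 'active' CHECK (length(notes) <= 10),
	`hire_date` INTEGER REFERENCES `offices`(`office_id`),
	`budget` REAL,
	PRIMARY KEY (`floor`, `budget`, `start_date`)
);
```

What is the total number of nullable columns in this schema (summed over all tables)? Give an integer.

offices: 1 nullable (start_date — PK (office_id) and explicit NOT NULL columns excluded).
benefits: 7 nullable (code, status, location, benefit_id, salary, notes, hire_date — PK (floor, budget, start_date) and explicit NOT NULL columns excluded).
Total: 1 + 7 = 8.

8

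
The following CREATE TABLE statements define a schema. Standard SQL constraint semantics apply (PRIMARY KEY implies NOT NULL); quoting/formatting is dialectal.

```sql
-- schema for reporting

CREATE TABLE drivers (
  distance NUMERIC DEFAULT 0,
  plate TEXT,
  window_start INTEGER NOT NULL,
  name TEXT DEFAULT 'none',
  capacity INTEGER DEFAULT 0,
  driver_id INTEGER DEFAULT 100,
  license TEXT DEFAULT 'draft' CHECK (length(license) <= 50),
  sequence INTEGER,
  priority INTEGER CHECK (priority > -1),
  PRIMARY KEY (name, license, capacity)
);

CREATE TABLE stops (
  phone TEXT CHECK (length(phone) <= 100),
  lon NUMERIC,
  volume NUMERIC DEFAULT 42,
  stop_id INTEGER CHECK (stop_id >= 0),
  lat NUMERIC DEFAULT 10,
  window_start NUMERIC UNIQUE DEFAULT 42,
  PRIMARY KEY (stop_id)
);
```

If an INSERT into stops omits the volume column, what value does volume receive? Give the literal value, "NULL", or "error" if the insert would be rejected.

volume has an explicit DEFAULT 42.
When the column is omitted from an INSERT, that default is used.

42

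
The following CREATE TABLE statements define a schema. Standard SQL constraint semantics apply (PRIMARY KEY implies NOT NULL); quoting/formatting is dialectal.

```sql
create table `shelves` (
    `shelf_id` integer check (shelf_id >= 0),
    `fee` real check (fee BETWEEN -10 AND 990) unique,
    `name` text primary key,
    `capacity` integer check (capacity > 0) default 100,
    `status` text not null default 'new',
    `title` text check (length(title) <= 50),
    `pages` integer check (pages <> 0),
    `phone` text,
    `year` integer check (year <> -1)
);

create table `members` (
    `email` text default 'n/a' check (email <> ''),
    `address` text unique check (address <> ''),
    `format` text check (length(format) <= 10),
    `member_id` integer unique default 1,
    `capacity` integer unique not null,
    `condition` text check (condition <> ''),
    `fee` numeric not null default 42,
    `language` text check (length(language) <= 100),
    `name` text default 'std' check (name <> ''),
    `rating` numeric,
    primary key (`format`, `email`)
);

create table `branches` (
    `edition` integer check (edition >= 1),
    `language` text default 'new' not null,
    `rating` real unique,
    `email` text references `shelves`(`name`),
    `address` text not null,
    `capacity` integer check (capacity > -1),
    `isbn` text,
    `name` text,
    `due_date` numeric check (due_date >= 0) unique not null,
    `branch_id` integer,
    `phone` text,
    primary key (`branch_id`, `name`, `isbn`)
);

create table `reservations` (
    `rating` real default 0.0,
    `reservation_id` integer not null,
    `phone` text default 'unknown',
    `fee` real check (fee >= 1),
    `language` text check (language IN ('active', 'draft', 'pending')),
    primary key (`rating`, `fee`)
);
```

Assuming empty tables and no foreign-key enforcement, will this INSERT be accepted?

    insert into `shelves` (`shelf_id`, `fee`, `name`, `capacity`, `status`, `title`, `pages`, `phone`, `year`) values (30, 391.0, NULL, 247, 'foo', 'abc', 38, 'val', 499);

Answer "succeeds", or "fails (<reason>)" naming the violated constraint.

name is explicitly set to NULL, but name is part of the PRIMARY KEY (implied NOT NULL).

fails (NOT NULL on name)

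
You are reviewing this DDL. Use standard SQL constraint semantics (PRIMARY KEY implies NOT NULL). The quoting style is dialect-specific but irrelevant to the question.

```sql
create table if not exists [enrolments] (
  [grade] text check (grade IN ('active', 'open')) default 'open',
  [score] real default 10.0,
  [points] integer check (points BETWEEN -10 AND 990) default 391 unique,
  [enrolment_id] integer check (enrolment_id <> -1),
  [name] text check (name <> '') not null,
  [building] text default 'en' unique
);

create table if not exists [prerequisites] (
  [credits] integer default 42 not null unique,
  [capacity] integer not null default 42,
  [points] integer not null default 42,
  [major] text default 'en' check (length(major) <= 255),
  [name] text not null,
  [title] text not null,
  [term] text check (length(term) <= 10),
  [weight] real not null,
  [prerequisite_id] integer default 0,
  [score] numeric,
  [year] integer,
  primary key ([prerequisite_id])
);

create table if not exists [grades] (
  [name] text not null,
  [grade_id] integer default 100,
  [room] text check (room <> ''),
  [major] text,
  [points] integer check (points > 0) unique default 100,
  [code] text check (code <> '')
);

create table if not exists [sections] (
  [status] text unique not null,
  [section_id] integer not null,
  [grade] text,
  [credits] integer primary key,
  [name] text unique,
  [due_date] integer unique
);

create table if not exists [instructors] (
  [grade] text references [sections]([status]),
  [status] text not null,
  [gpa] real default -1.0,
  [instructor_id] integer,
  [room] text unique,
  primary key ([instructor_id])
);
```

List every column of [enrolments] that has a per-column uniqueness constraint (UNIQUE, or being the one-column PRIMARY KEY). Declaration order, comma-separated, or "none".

- grade: no UNIQUE or single-column PK constraint.
- score: no UNIQUE or single-column PK constraint.
- points: declared UNIQUE → unique.
- enrolment_id: no UNIQUE or single-column PK constraint.
- name: no UNIQUE or single-column PK constraint.
- building: declared UNIQUE → unique.

points, building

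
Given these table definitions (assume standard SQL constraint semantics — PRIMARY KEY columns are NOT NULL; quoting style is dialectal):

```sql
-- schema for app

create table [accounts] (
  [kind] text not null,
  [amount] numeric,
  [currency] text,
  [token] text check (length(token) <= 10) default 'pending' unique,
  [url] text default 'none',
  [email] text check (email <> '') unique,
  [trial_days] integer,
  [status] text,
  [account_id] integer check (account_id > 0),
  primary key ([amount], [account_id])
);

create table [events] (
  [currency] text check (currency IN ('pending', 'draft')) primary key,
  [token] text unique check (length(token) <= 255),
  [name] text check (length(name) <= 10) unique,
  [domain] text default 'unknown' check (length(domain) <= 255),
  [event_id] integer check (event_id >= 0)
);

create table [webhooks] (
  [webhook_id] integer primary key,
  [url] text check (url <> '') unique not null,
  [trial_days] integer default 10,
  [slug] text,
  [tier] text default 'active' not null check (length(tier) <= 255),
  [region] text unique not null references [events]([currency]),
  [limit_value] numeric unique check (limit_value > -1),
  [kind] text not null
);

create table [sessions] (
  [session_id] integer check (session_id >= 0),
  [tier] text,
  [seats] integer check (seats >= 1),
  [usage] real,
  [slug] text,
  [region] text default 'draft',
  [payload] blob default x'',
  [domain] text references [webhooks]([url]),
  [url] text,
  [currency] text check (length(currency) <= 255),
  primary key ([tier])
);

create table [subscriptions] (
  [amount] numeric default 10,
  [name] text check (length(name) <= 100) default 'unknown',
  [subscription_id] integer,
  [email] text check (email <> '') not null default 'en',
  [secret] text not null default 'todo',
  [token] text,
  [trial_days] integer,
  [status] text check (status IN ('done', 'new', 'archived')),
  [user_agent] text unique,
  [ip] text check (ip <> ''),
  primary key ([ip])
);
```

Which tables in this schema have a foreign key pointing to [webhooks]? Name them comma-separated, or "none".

- sessions.domain references webhooks(url).

sessions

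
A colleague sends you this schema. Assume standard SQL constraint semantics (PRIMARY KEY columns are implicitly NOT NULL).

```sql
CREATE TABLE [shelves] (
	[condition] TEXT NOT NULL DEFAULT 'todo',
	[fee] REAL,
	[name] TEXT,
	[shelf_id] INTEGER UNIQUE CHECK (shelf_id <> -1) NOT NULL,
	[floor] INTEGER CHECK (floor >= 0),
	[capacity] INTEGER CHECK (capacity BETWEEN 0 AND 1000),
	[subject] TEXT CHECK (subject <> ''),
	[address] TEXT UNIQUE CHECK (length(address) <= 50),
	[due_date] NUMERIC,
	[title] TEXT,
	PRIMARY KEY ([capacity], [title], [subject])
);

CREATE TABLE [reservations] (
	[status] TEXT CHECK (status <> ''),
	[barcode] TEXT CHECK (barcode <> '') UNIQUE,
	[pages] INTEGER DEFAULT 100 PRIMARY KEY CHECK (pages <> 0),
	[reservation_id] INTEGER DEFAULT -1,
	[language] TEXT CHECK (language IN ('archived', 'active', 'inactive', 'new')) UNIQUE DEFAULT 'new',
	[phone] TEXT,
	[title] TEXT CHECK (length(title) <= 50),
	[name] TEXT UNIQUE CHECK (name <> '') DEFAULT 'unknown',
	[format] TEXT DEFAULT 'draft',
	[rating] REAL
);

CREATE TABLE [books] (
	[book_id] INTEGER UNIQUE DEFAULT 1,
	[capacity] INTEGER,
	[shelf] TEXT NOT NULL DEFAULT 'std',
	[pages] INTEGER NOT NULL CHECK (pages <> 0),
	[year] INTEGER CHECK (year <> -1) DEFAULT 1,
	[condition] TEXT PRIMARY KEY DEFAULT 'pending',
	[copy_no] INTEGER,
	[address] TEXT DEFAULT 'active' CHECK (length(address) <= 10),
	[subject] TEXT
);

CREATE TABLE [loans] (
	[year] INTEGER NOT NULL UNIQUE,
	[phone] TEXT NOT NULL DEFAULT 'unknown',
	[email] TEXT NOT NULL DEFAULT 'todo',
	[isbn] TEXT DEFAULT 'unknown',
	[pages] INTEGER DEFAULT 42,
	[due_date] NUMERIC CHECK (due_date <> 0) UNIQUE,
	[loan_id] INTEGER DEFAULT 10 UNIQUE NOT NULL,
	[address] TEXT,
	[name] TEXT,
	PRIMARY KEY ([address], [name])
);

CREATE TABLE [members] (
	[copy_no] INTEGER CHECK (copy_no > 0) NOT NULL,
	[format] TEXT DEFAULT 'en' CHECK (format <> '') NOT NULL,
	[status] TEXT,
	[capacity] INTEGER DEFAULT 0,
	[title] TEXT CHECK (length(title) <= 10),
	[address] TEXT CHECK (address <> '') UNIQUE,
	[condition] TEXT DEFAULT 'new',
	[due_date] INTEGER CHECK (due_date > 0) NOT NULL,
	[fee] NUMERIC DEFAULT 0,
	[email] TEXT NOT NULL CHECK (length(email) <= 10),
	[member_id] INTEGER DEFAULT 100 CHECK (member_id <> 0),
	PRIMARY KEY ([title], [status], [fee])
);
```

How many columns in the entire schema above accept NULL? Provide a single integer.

27

shelves: 5 nullable (fee, name, floor, address, due_date — PK (capacity, title, subject) and explicit NOT NULL columns excluded).
reservations: 9 nullable (status, barcode, reservation_id, language, phone, title, name, format, rating — PK (pages) and explicit NOT NULL columns excluded).
books: 6 nullable (book_id, capacity, year, copy_no, address, subject — PK (condition) and explicit NOT NULL columns excluded).
loans: 3 nullable (isbn, pages, due_date — PK (address, name) and explicit NOT NULL columns excluded).
members: 4 nullable (capacity, address, condition, member_id — PK (title, status, fee) and explicit NOT NULL columns excluded).
Total: 5 + 9 + 6 + 3 + 4 = 27.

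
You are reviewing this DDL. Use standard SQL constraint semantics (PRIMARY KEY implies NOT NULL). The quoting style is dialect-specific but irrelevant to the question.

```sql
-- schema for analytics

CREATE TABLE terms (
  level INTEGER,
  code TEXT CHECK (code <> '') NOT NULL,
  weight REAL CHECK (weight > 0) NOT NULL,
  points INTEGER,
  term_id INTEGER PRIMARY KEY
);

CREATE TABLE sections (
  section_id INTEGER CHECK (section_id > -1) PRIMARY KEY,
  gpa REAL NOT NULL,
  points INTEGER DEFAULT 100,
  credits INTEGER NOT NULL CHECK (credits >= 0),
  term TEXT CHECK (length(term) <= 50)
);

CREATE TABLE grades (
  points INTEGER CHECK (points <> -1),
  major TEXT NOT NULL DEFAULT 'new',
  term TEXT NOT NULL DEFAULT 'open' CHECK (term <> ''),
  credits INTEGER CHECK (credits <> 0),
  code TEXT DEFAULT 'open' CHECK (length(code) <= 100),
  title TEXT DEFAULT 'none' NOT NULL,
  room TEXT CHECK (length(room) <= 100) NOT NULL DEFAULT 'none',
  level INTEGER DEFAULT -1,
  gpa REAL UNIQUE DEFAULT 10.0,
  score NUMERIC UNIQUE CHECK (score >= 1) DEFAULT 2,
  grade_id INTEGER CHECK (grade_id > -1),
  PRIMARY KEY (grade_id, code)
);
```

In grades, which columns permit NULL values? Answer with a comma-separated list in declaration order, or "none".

- points: CHECK does not forbid NULL (a CHECK constraint passes when its expression is NULL) → nullable.
- major: declared NOT NULL → not nullable.
- term: declared NOT NULL → not nullable.
- credits: CHECK does not forbid NULL (a CHECK constraint passes when its expression is NULL) → nullable.
- code: part of the PRIMARY KEY, which implies NOT NULL → not nullable.
- title: declared NOT NULL → not nullable.
- room: declared NOT NULL → not nullable.
- level: DEFAULT only fills an omitted column; an explicit NULL is still allowed → nullable.
- gpa: UNIQUE does not imply NOT NULL → nullable.
- score: CHECK does not forbid NULL (a CHECK constraint passes when its expression is NULL) → nullable.
- grade_id: part of the PRIMARY KEY, which implies NOT NULL → not nullable.

points, credits, level, gpa, score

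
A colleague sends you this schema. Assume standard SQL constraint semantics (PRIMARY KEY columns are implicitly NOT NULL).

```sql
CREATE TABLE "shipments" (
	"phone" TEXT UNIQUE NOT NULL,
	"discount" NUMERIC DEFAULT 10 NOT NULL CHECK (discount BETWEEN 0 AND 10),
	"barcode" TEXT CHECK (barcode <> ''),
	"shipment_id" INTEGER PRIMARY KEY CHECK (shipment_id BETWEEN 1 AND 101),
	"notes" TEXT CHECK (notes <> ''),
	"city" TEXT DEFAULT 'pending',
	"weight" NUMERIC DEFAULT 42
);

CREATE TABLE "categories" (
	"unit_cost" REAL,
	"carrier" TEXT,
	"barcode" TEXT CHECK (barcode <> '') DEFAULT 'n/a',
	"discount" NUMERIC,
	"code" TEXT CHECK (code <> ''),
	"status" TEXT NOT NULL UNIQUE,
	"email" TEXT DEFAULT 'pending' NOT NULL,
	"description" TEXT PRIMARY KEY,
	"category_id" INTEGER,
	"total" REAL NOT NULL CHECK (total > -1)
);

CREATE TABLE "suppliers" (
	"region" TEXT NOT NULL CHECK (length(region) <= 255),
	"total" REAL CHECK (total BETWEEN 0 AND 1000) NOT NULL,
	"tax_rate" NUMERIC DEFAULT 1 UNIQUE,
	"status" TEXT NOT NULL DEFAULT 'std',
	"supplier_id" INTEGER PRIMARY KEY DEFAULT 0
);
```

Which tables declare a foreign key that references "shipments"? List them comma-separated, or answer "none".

No REFERENCES clause anywhere in the schema names shipments.

none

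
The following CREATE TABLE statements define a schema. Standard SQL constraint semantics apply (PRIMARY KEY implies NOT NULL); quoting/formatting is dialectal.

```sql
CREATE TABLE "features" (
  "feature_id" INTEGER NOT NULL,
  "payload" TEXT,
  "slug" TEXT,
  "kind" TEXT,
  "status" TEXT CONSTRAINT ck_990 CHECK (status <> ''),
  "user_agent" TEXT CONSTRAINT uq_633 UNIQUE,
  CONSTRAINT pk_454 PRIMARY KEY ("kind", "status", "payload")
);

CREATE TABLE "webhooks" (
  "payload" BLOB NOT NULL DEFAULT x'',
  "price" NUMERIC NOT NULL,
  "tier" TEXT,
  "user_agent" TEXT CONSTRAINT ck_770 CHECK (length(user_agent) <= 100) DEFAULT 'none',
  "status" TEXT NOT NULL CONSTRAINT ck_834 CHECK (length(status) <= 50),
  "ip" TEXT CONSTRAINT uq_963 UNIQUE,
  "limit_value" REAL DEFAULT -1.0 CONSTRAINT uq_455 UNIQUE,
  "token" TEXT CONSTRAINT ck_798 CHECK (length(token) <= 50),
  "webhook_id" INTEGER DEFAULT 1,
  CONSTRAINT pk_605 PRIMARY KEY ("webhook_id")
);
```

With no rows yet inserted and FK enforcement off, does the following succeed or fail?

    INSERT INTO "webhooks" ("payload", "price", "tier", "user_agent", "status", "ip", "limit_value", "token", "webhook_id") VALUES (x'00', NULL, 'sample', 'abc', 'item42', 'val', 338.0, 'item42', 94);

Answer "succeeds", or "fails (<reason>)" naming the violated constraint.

price is explicitly set to NULL, but price is declared NOT NULL.

fails (NOT NULL on price)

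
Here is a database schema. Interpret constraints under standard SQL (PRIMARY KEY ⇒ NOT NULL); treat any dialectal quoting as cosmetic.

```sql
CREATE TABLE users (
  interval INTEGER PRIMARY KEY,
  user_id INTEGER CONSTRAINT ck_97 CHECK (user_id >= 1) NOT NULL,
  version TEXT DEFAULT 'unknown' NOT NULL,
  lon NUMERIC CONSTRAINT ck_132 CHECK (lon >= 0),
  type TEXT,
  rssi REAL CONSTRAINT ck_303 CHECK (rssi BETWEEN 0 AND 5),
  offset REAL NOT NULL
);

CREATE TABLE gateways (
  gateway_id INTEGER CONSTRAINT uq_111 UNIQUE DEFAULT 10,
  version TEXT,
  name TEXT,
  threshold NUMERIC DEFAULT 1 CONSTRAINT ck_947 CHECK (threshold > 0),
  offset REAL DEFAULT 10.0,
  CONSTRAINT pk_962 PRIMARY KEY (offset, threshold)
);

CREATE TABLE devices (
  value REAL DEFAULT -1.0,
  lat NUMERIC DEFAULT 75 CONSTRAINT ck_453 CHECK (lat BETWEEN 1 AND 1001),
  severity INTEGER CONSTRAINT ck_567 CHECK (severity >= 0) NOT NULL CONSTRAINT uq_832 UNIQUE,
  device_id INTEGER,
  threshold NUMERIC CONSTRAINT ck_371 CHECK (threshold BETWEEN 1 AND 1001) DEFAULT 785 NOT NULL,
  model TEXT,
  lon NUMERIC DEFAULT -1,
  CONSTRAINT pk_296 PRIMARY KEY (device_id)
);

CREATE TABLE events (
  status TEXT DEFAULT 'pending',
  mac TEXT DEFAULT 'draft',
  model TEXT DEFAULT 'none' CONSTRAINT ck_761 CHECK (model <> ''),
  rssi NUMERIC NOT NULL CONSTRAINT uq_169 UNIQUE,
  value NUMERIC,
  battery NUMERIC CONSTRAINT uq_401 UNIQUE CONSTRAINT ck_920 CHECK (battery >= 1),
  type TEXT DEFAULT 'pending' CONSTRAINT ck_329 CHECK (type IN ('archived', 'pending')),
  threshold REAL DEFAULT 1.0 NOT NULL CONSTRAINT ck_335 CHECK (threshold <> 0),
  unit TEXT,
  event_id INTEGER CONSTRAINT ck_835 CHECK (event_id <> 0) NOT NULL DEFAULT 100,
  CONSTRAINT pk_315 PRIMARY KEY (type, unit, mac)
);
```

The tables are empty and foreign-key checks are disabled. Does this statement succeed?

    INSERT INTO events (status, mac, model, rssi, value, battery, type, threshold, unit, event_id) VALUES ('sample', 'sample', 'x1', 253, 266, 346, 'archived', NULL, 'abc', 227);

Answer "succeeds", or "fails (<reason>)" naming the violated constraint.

threshold is explicitly set to NULL, but threshold is declared NOT NULL.

fails (NOT NULL on threshold)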